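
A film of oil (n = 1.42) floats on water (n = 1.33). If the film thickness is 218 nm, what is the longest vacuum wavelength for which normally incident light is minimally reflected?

619 nm

Ray reflecting at the top interface goes from n = 1.0 toward n = 1.42: a half-wave phase shift.
Bottom surface (1.42 → 1.33): reflection off a lower-index medium gives no phase shift.
The two reflections differ by half a wavelength.
With one net inversion, destructive interference in reflection requires 2 n t = m λ.
λ = 2 n t / m. The longest wavelength is m = 1: λ = 2 × 1.42 × 218 / 1.00 = 619 nm.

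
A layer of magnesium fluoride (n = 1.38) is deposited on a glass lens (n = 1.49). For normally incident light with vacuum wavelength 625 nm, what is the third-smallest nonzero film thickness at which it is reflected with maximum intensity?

Top surface (1.0 → 1.38): reflection off a higher-index medium gives a half-wave phase shift.
At the lower boundary (n = 1.38 to n = 1.49) the reflected ray undergoes a half-wave phase shift.
The two reflections carry the same phase change, so no net offset.
For bright reflection here: 2 n t = m λ.
The third-smallest nonzero thickness corresponds to m = 3: t = m λ / (2 n) = 3.00 × 625 / (2 × 1.38) = 679 nm.

679 nm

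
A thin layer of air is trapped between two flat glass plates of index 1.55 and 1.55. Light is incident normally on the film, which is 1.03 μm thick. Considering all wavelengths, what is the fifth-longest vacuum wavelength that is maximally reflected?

458 nm

Ray reflecting at the top interface goes from n = 1.55 toward n = 1.0: no phase shift.
Ray reflecting at the bottom interface goes from n = 1.0 toward n = 1.55: a half-wave phase shift.
Net: one phase inversion between the two reflected rays.
With one net inversion, constructive interference in reflection requires 2 n t = (m + ½) λ.
λ = 2 n t / (m + ½). The fifth-longest wavelength is m = 4: λ = 2 × 1.0 × 1030 / 4.50 = 458 nm.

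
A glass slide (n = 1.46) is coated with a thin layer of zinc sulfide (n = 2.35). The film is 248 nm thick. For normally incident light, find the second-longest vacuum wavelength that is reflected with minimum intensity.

At the upper boundary (n = 1.0 to n = 2.35) the reflected ray undergoes a half-wave phase shift.
Bottom surface (2.35 → 1.46): reflection off a lower-index medium gives no phase shift.
The two reflections differ by half a wavelength.
For minimum reflection here: 2 n t = m λ.
λ = 2 n t / m. The second-longest wavelength is m = 2: λ = 2 × 2.35 × 248 / 2.00 = 583 nm.

583 nm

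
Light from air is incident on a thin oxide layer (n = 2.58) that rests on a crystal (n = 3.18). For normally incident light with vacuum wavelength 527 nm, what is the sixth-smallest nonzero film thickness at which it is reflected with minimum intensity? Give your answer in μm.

Ray reflecting at the top interface goes from n = 1.0 toward n = 2.58: a half-wave phase shift.
Bottom surface (2.58 → 3.18): reflection off a higher-index medium gives a half-wave phase shift.
The two reflections carry the same phase change, so no net offset.
For weak reflection here: 2 n t = (m + ½) λ.
The sixth-smallest nonzero thickness corresponds to m = 5: t = (m + ½) λ / (2 n) = 5.50 × 527 / (2 × 2.58) = 562 nm.

0.562 μm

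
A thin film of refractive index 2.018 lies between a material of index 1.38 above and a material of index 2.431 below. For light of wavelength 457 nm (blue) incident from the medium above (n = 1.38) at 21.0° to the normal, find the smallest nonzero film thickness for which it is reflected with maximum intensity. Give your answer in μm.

0.117 μm

Top surface (1.38 → 2.018): reflection off a higher-index medium gives a half-wave phase shift.
At the lower boundary (n = 2.018 to n = 2.431) the reflected ray undergoes a half-wave phase shift.
Zero or two π shifts → no net half-wave offset.
For maximum reflection here: 2 n t cos θ_r = m λ.
Snell's law: 1.38 sin 21.0° = 2.018 sin θ_r → sin θ_r = 0.245, cos θ_r = 0.970.
Minimum nonzero at m = 1: t = λ / (2 n cos θ_r) = 457 / (2 × 2.018 × 0.970) = 117 nm.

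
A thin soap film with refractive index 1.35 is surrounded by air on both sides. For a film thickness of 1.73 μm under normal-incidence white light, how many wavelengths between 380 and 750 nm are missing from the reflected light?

At the upper boundary (n = 1.0 to n = 1.35) the reflected ray undergoes a half-wave phase shift.
Ray reflecting at the bottom interface goes from n = 1.35 toward n = 1.0: no phase shift.
Exactly one π shift → a net half-wave offset.
With one net inversion, destructive interference in reflection requires 2 n t = m λ.
λ = 2 n t / m = 4671 / m nm.
m=6: 779 nm (IR); m=7: 667 nm (visible); m=8: 584 nm (visible); m=9: 519 nm (visible); m=10: 467 nm (visible); m=11: 425 nm (visible); m=12: 389 nm (visible); m=13: 359 nm (UV).

6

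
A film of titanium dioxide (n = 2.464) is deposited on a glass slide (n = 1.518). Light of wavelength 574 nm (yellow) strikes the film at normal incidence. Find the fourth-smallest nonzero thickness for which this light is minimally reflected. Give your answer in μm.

Top surface (1.0 → 2.464): reflection off a higher-index medium gives a half-wave phase shift.
At the lower boundary (n = 2.464 to n = 1.518) the reflected ray undergoes no phase shift.
The two reflections differ by half a wavelength.
So the condition for destructive reflection is 2 n t = m λ.
The fourth-smallest nonzero thickness corresponds to m = 4: t = m λ / (2 n) = 4.00 × 574 / (2 × 2.464) = 466 nm.

0.466 μm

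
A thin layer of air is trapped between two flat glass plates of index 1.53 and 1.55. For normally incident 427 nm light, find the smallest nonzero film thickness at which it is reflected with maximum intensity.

Ray reflecting at the top interface goes from n = 1.53 toward n = 1.0: no phase shift.
Bottom surface (1.0 → 1.55): reflection off a higher-index medium gives a half-wave phase shift.
Exactly one π shift → a net half-wave offset.
With one net inversion, constructive interference in reflection requires 2 n t = (m + ½) λ.
Minimum at m = 0: t = λ / (4 n) = 427 / (4 × 1.0) = 107 nm.

107 nm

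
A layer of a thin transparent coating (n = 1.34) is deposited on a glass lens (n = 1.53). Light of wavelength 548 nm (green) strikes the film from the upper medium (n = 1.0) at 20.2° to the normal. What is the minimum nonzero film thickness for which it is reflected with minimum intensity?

106 nm

Top surface (1.0 → 1.34): reflection off a higher-index medium gives a half-wave phase shift.
At the lower boundary (n = 1.34 to n = 1.53) the reflected ray undergoes a half-wave phase shift.
Net: no relative phase inversion (both shifts match).
With no net inversion, destructive interference in reflection requires 2 n t cos θ_r = (m + ½) λ.
Snell's law: 1.0 sin 20.2° = 1.34 sin θ_r → sin θ_r = 0.258, cos θ_r = 0.966.
Minimum at m = 0: t = λ / (4 n cos θ_r) = 548 / (4 × 1.34 × 0.966) = 106 nm.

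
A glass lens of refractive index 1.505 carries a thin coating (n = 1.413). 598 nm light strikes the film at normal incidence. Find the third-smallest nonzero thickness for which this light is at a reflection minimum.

At the upper boundary (n = 1.0 to n = 1.413) the reflected ray undergoes a half-wave phase shift.
Bottom surface (1.413 → 1.505): reflection off a higher-index medium gives a half-wave phase shift.
Zero or two π shifts → no net half-wave offset.
With no net inversion, destructive interference in reflection requires 2 n t = (m + ½) λ.
The third-smallest nonzero thickness corresponds to m = 2: t = (m + ½) λ / (2 n) = 2.50 × 598 / (2 × 1.413) = 529 nm.

529 nm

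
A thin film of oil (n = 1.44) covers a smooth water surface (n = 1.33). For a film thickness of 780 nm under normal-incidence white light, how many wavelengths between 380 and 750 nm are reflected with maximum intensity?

3

Ray reflecting at the top interface goes from n = 1.0 toward n = 1.44: a half-wave phase shift.
Ray reflecting at the bottom interface goes from n = 1.44 toward n = 1.33: no phase shift.
The two reflections differ by half a wavelength.
With one net inversion, constructive interference in reflection requires 2 n t = (m + ½) λ.
λ = 2 n t / (m + ½) = 2246 / (m + ½) nm.
m=2: 899 nm (IR); m=3: 642 nm (visible); m=4: 499 nm (visible); m=5: 408 nm (visible); m=6: 346 nm (UV).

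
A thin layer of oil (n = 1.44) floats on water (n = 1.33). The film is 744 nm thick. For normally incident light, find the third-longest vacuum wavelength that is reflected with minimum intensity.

Top surface (1.0 → 1.44): reflection off a higher-index medium gives a half-wave phase shift.
Ray reflecting at the bottom interface goes from n = 1.44 toward n = 1.33: no phase shift.
The two reflections differ by half a wavelength.
So the condition for destructive reflection is 2 n t = m λ.
λ = 2 n t / m. The third-longest wavelength is m = 3: λ = 2 × 1.44 × 744 / 3.00 = 714 nm.

714 nm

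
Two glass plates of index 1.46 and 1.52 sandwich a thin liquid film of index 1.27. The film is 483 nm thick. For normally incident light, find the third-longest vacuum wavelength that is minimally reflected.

409 nm

Top surface (1.46 → 1.27): reflection off a lower-index medium gives no phase shift.
Ray reflecting at the bottom interface goes from n = 1.27 toward n = 1.52: a half-wave phase shift.
The two reflections differ by half a wavelength.
For minimum reflection here: 2 n t = m λ.
λ = 2 n t / m. The third-longest wavelength is m = 3: λ = 2 × 1.27 × 483 / 3.00 = 409 nm.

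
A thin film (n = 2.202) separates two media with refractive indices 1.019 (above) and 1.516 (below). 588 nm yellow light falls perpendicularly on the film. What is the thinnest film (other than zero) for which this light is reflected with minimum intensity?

Ray reflecting at the top interface goes from n = 1.019 toward n = 2.202: a half-wave phase shift.
Bottom surface (2.202 → 1.516): reflection off a lower-index medium gives no phase shift.
Net: one phase inversion between the two reflected rays.
For dark reflection here: 2 n t = m λ.
Minimum nonzero at m = 1: t = λ / (2 n) = 588 / (2 × 2.202) = 134 nm.

134 nm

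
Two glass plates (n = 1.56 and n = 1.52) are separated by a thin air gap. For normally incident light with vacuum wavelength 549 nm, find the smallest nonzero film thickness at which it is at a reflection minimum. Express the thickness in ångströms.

Ray reflecting at the top interface goes from n = 1.56 toward n = 1.0: no phase shift.
Ray reflecting at the bottom interface goes from n = 1.0 toward n = 1.52: a half-wave phase shift.
The two reflections differ by half a wavelength.
For minimum reflection here: 2 n t = m λ.
Minimum nonzero at m = 1: t = λ / (2 n) = 549 / (2 × 1.0) = 275 nm.

2745 Å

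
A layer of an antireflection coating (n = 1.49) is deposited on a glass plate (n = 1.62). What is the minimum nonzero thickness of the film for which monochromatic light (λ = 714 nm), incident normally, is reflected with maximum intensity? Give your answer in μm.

At the upper boundary (n = 1.0 to n = 1.49) the reflected ray undergoes a half-wave phase shift.
Bottom surface (1.49 → 1.62): reflection off a higher-index medium gives a half-wave phase shift.
Zero or two π shifts → no net half-wave offset.
With no net inversion, constructive interference in reflection requires 2 n t = m λ.
Minimum nonzero at m = 1: t = λ / (2 n) = 714 / (2 × 1.49) = 240 nm.

0.240 μm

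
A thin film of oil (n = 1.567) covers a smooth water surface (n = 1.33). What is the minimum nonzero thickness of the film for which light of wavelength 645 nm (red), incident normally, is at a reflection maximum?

Top surface (1.0 → 1.567): reflection off a higher-index medium gives a half-wave phase shift.
Ray reflecting at the bottom interface goes from n = 1.567 toward n = 1.33: no phase shift.
Net: one phase inversion between the two reflected rays.
For strong reflection here: 2 n t = (m + ½) λ.
Minimum at m = 0: t = λ / (4 n) = 645 / (4 × 1.567) = 103 nm.

103 nm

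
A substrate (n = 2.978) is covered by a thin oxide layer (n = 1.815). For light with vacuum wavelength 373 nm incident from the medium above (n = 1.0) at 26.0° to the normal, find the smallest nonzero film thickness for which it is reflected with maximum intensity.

Ray reflecting at the top interface goes from n = 1.0 toward n = 1.815: a half-wave phase shift.
Ray reflecting at the bottom interface goes from n = 1.815 toward n = 2.978: a half-wave phase shift.
Zero or two π shifts → no net half-wave offset.
So the condition for constructive reflection is 2 n t cos θ_r = m λ.
Snell's law: 1.0 sin 26.0° = 1.815 sin θ_r → sin θ_r = 0.242, cos θ_r = 0.970.
Minimum nonzero at m = 1: t = λ / (2 n cos θ_r) = 373 / (2 × 1.815 × 0.970) = 106 nm.

106 nm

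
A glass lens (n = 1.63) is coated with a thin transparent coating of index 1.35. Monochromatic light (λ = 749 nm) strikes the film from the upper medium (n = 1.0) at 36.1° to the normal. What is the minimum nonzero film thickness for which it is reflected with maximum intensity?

308 nm

Top surface (1.0 → 1.35): reflection off a higher-index medium gives a half-wave phase shift.
Bottom surface (1.35 → 1.63): reflection off a higher-index medium gives a half-wave phase shift.
The two reflections carry the same phase change, so no net offset.
So the condition for constructive reflection is 2 n t cos θ_r = m λ.
Snell's law: 1.0 sin 36.1° = 1.35 sin θ_r → sin θ_r = 0.436, cos θ_r = 0.900.
Minimum nonzero at m = 1: t = λ / (2 n cos θ_r) = 749 / (2 × 1.35 × 0.900) = 308 nm.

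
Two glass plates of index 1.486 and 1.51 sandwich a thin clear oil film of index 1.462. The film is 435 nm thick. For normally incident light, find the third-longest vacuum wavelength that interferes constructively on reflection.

Ray reflecting at the top interface goes from n = 1.486 toward n = 1.462: no phase shift.
At the lower boundary (n = 1.462 to n = 1.51) the reflected ray undergoes a half-wave phase shift.
Net: one phase inversion between the two reflected rays.
With one net inversion, constructive interference in reflection requires 2 n t = (m + ½) λ.
λ = 2 n t / (m + ½). The third-longest wavelength is m = 2: λ = 2 × 1.462 × 435 / 2.50 = 509 nm.

509 nm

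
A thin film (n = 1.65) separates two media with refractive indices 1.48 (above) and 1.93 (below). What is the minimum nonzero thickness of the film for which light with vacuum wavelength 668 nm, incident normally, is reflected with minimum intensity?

101 nm

Top surface (1.48 → 1.65): reflection off a higher-index medium gives a half-wave phase shift.
At the lower boundary (n = 1.65 to n = 1.93) the reflected ray undergoes a half-wave phase shift.
Zero or two π shifts → no net half-wave offset.
So the condition for destructive reflection is 2 n t = (m + ½) λ.
Minimum at m = 0: t = λ / (4 n) = 668 / (4 × 1.65) = 101 nm.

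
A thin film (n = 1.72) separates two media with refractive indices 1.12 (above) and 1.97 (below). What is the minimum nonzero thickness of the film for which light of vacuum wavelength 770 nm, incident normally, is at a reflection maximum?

224 nm

At the upper boundary (n = 1.12 to n = 1.72) the reflected ray undergoes a half-wave phase shift.
At the lower boundary (n = 1.72 to n = 1.97) the reflected ray undergoes a half-wave phase shift.
Zero or two π shifts → no net half-wave offset.
For strong reflection here: 2 n t = m λ.
Minimum nonzero at m = 1: t = λ / (2 n) = 770 / (2 × 1.72) = 224 nm.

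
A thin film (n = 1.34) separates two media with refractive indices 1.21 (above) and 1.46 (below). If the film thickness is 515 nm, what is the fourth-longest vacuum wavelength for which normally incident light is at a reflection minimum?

Ray reflecting at the top interface goes from n = 1.21 toward n = 1.34: a half-wave phase shift.
Ray reflecting at the bottom interface goes from n = 1.34 toward n = 1.46: a half-wave phase shift.
Net: no relative phase inversion (both shifts match).
For dark reflection here: 2 n t = (m + ½) λ.
λ = 2 n t / (m + ½). The fourth-longest wavelength is m = 3: λ = 2 × 1.34 × 515 / 3.50 = 394 nm.

394 nm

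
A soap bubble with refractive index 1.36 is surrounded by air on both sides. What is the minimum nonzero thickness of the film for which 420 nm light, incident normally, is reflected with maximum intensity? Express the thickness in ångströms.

Ray reflecting at the top interface goes from n = 1.0 toward n = 1.36: a half-wave phase shift.
At the lower boundary (n = 1.36 to n = 1.0) the reflected ray undergoes no phase shift.
Exactly one π shift → a net half-wave offset.
For strong reflection here: 2 n t = (m + ½) λ.
Minimum at m = 0: t = λ / (4 n) = 420 / (4 × 1.36) = 77.2 nm.

772 Å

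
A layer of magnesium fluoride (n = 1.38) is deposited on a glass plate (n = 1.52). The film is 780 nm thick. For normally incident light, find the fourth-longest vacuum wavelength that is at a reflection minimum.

Ray reflecting at the top interface goes from n = 1.0 toward n = 1.38: a half-wave phase shift.
Ray reflecting at the bottom interface goes from n = 1.38 toward n = 1.52: a half-wave phase shift.
The two reflections carry the same phase change, so no net offset.
With no net inversion, destructive interference in reflection requires 2 n t = (m + ½) λ.
λ = 2 n t / (m + ½). The fourth-longest wavelength is m = 3: λ = 2 × 1.38 × 780 / 3.50 = 615 nm.

615 nm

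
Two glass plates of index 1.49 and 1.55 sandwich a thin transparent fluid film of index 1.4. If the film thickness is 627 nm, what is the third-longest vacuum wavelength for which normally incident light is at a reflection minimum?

585 nm

Top surface (1.49 → 1.4): reflection off a lower-index medium gives no phase shift.
Bottom surface (1.4 → 1.55): reflection off a higher-index medium gives a half-wave phase shift.
Exactly one π shift → a net half-wave offset.
With one net inversion, destructive interference in reflection requires 2 n t = m λ.
λ = 2 n t / m. The third-longest wavelength is m = 3: λ = 2 × 1.4 × 627 / 3.00 = 585 nm.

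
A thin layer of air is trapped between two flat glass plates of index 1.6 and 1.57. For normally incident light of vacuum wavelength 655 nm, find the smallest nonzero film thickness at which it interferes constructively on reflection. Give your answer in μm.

Top surface (1.6 → 1.0): reflection off a lower-index medium gives no phase shift.
At the lower boundary (n = 1.0 to n = 1.57) the reflected ray undergoes a half-wave phase shift.
Net: one phase inversion between the two reflected rays.
With one net inversion, constructive interference in reflection requires 2 n t = (m + ½) λ.
Minimum at m = 0: t = λ / (4 n) = 655 / (4 × 1.0) = 164 nm.

0.164 μm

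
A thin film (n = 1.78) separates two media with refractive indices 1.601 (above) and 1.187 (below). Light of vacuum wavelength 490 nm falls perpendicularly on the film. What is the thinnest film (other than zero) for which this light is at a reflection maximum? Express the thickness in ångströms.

688 Å

At the upper boundary (n = 1.601 to n = 1.78) the reflected ray undergoes a half-wave phase shift.
At the lower boundary (n = 1.78 to n = 1.187) the reflected ray undergoes no phase shift.
Net: one phase inversion between the two reflected rays.
So the condition for constructive reflection is 2 n t = (m + ½) λ.
Minimum at m = 0: t = λ / (4 n) = 490 / (4 × 1.78) = 68.8 nm.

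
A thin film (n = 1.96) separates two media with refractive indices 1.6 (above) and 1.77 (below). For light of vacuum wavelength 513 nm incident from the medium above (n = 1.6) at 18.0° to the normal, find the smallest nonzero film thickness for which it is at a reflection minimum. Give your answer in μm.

0.135 μm

Ray reflecting at the top interface goes from n = 1.6 toward n = 1.96: a half-wave phase shift.
Ray reflecting at the bottom interface goes from n = 1.96 toward n = 1.77: no phase shift.
Exactly one π shift → a net half-wave offset.
With one net inversion, destructive interference in reflection requires 2 n t cos θ_r = m λ.
Snell's law: 1.6 sin 18.0° = 1.96 sin θ_r → sin θ_r = 0.252, cos θ_r = 0.968.
Minimum nonzero at m = 1: t = λ / (2 n cos θ_r) = 513 / (2 × 1.96 × 0.968) = 135 nm.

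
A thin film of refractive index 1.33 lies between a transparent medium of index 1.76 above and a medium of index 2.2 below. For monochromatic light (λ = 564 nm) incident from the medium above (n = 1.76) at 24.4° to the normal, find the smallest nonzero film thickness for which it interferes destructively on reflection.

253 nm

Top surface (1.76 → 1.33): reflection off a lower-index medium gives no phase shift.
Ray reflecting at the bottom interface goes from n = 1.33 toward n = 2.2: a half-wave phase shift.
The two reflections differ by half a wavelength.
So the condition for destructive reflection is 2 n t cos θ_r = m λ.
Snell's law: 1.76 sin 24.4° = 1.33 sin θ_r → sin θ_r = 0.547, cos θ_r = 0.837.
Minimum nonzero at m = 1: t = λ / (2 n cos θ_r) = 564 / (2 × 1.33 × 0.837) = 253 nm.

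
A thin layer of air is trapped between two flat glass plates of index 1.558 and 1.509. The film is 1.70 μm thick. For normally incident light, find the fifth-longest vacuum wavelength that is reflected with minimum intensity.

Top surface (1.558 → 1.0): reflection off a lower-index medium gives no phase shift.
At the lower boundary (n = 1.0 to n = 1.509) the reflected ray undergoes a half-wave phase shift.
Net: one phase inversion between the two reflected rays.
With one net inversion, destructive interference in reflection requires 2 n t = m λ.
λ = 2 n t / m. The fifth-longest wavelength is m = 5: λ = 2 × 1.0 × 1700 / 5.00 = 680 nm.

680 nm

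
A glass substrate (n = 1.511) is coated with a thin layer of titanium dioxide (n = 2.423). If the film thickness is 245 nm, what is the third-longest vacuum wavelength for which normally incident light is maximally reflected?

475 nm

Ray reflecting at the top interface goes from n = 1.0 toward n = 2.423: a half-wave phase shift.
At the lower boundary (n = 2.423 to n = 1.511) the reflected ray undergoes no phase shift.
The two reflections differ by half a wavelength.
So the condition for constructive reflection is 2 n t = (m + ½) λ.
λ = 2 n t / (m + ½). The third-longest wavelength is m = 2: λ = 2 × 2.423 × 245 / 2.50 = 475 nm.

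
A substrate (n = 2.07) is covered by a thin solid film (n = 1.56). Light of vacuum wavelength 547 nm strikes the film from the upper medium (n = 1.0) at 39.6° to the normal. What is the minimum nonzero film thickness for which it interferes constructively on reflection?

192 nm

Top surface (1.0 → 1.56): reflection off a higher-index medium gives a half-wave phase shift.
At the lower boundary (n = 1.56 to n = 2.07) the reflected ray undergoes a half-wave phase shift.
Zero or two π shifts → no net half-wave offset.
With no net inversion, constructive interference in reflection requires 2 n t cos θ_r = m λ.
Snell's law: 1.0 sin 39.6° = 1.56 sin θ_r → sin θ_r = 0.409, cos θ_r = 0.913.
Minimum nonzero at m = 1: t = λ / (2 n cos θ_r) = 547 / (2 × 1.56 × 0.913) = 192 nm.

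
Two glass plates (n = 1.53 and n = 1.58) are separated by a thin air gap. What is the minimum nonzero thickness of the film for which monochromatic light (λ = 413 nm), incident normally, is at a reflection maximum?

103 nm

Ray reflecting at the top interface goes from n = 1.53 toward n = 1.0: no phase shift.
Bottom surface (1.0 → 1.58): reflection off a higher-index medium gives a half-wave phase shift.
The two reflections differ by half a wavelength.
With one net inversion, constructive interference in reflection requires 2 n t = (m + ½) λ.
Minimum at m = 0: t = λ / (4 n) = 413 / (4 × 1.0) = 103 nm.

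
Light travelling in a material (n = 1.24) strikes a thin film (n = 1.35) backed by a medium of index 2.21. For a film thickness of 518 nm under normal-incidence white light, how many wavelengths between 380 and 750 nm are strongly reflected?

Top surface (1.24 → 1.35): reflection off a higher-index medium gives a half-wave phase shift.
At the lower boundary (n = 1.35 to n = 2.21) the reflected ray undergoes a half-wave phase shift.
Zero or two π shifts → no net half-wave offset.
With no net inversion, constructive interference in reflection requires 2 n t = m λ.
λ = 2 n t / m = 1399 / m nm.
m=1: 1399 nm (IR); m=2: 699 nm (visible); m=3: 466 nm (visible); m=4: 350 nm (UV).

2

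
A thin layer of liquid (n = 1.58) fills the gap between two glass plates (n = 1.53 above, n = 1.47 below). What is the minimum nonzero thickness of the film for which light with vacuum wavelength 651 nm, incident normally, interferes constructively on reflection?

103 nm

At the upper boundary (n = 1.53 to n = 1.58) the reflected ray undergoes a half-wave phase shift.
Ray reflecting at the bottom interface goes from n = 1.58 toward n = 1.47: no phase shift.
Net: one phase inversion between the two reflected rays.
With one net inversion, constructive interference in reflection requires 2 n t = (m + ½) λ.
Minimum at m = 0: t = λ / (4 n) = 651 / (4 × 1.58) = 103 nm.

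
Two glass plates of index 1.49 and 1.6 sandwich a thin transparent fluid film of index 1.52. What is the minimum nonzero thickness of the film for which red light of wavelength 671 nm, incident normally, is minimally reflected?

Top surface (1.49 → 1.52): reflection off a higher-index medium gives a half-wave phase shift.
At the lower boundary (n = 1.52 to n = 1.6) the reflected ray undergoes a half-wave phase shift.
The two reflections carry the same phase change, so no net offset.
For minimum reflection here: 2 n t = (m + ½) λ.
Minimum at m = 0: t = λ / (4 n) = 671 / (4 × 1.52) = 110 nm.

110 nm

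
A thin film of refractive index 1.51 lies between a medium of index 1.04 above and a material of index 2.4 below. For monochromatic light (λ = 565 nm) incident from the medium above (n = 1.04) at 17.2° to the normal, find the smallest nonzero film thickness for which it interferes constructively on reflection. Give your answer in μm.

Ray reflecting at the top interface goes from n = 1.04 toward n = 1.51: a half-wave phase shift.
At the lower boundary (n = 1.51 to n = 2.4) the reflected ray undergoes a half-wave phase shift.
The two reflections carry the same phase change, so no net offset.
With no net inversion, constructive interference in reflection requires 2 n t cos θ_r = m λ.
Snell's law: 1.04 sin 17.2° = 1.51 sin θ_r → sin θ_r = 0.204, cos θ_r = 0.979.
Minimum nonzero at m = 1: t = λ / (2 n cos θ_r) = 565 / (2 × 1.51 × 0.979) = 191 nm.

0.191 μm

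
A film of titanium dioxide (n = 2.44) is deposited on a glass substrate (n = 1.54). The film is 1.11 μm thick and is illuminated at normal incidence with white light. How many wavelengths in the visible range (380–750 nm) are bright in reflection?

Top surface (1.0 → 2.44): reflection off a higher-index medium gives a half-wave phase shift.
At the lower boundary (n = 2.44 to n = 1.54) the reflected ray undergoes no phase shift.
Net: one phase inversion between the two reflected rays.
For strong reflection here: 2 n t = (m + ½) λ.
λ = 2 n t / (m + ½) = 5417 / (m + ½) nm.
m=6: 833 nm (IR); m=7: 722 nm (visible); m=8: 637 nm (visible); m=9: 570 nm (visible); m=10: 516 nm (visible); m=11: 471 nm (visible); m=12: 433 nm (visible); m=13: 401 nm (visible); m=14: 374 nm (UV).

7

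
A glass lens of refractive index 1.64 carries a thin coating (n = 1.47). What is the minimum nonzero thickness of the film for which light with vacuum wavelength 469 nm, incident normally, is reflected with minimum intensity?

Top surface (1.0 → 1.47): reflection off a higher-index medium gives a half-wave phase shift.
Ray reflecting at the bottom interface goes from n = 1.47 toward n = 1.64: a half-wave phase shift.
Zero or two π shifts → no net half-wave offset.
So the condition for destructive reflection is 2 n t = (m + ½) λ.
Minimum at m = 0: t = λ / (4 n) = 469 / (4 × 1.47) = 79.8 nm.

79.8 nm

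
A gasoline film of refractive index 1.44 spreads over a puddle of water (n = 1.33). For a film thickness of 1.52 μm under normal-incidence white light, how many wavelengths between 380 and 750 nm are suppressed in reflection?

6

Ray reflecting at the top interface goes from n = 1.0 toward n = 1.44: a half-wave phase shift.
Bottom surface (1.44 → 1.33): reflection off a lower-index medium gives no phase shift.
Exactly one π shift → a net half-wave offset.
So the condition for destructive reflection is 2 n t = m λ.
λ = 2 n t / m = 4378 / m nm.
m=5: 876 nm (IR); m=6: 730 nm (visible); m=7: 625 nm (visible); m=8: 547 nm (visible); m=9: 486 nm (visible); m=10: 438 nm (visible); m=11: 398 nm (visible); m=12: 365 nm (UV).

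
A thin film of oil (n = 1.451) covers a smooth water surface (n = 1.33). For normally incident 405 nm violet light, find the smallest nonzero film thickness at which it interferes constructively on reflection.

69.8 nm

Ray reflecting at the top interface goes from n = 1.0 toward n = 1.451: a half-wave phase shift.
Bottom surface (1.451 → 1.33): reflection off a lower-index medium gives no phase shift.
The two reflections differ by half a wavelength.
With one net inversion, constructive interference in reflection requires 2 n t = (m + ½) λ.
Minimum at m = 0: t = λ / (4 n) = 405 / (4 × 1.451) = 69.8 nm.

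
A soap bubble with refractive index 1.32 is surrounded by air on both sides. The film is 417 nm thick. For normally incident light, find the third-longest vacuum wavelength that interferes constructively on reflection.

440 nm

Top surface (1.0 → 1.32): reflection off a higher-index medium gives a half-wave phase shift.
Bottom surface (1.32 → 1.0): reflection off a lower-index medium gives no phase shift.
Net: one phase inversion between the two reflected rays.
For strong reflection here: 2 n t = (m + ½) λ.
λ = 2 n t / (m + ½). The third-longest wavelength is m = 2: λ = 2 × 1.32 × 417 / 2.50 = 440 nm.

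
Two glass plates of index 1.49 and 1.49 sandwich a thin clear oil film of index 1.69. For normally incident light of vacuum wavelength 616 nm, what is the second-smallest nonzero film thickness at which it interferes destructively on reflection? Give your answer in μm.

At the upper boundary (n = 1.49 to n = 1.69) the reflected ray undergoes a half-wave phase shift.
Bottom surface (1.69 → 1.49): reflection off a lower-index medium gives no phase shift.
The two reflections differ by half a wavelength.
For minimum reflection here: 2 n t = m λ.
The second-smallest nonzero thickness corresponds to m = 2: t = m λ / (2 n) = 2.00 × 616 / (2 × 1.69) = 364 nm.

0.364 μm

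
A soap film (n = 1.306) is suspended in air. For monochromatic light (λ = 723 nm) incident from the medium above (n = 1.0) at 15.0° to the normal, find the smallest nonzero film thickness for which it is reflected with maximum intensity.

Ray reflecting at the top interface goes from n = 1.0 toward n = 1.306: a half-wave phase shift.
Bottom surface (1.306 → 1.0): reflection off a lower-index medium gives no phase shift.
The two reflections differ by half a wavelength.
So the condition for constructive reflection is 2 n t cos θ_r = (m + ½) λ.
Snell's law: 1.0 sin 15.0° = 1.306 sin θ_r → sin θ_r = 0.198, cos θ_r = 0.980.
Minimum at m = 0: t = λ / (4 n cos θ_r) = 723 / (4 × 1.306 × 0.980) = 141 nm.

141 nm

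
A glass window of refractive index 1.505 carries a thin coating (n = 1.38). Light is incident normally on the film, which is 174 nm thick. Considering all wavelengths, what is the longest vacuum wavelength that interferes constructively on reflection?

Top surface (1.0 → 1.38): reflection off a higher-index medium gives a half-wave phase shift.
Ray reflecting at the bottom interface goes from n = 1.38 toward n = 1.505: a half-wave phase shift.
Net: no relative phase inversion (both shifts match).
With no net inversion, constructive interference in reflection requires 2 n t = m λ.
λ = 2 n t / m. The longest wavelength is m = 1: λ = 2 × 1.38 × 174 / 1.00 = 480 nm.

480 nm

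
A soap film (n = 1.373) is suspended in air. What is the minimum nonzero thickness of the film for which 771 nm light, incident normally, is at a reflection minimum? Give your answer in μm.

0.281 μm

Ray reflecting at the top interface goes from n = 1.0 toward n = 1.373: a half-wave phase shift.
At the lower boundary (n = 1.373 to n = 1.0) the reflected ray undergoes no phase shift.
The two reflections differ by half a wavelength.
With one net inversion, destructive interference in reflection requires 2 n t = m λ.
Minimum nonzero at m = 1: t = λ / (2 n) = 771 / (2 × 1.373) = 281 nm.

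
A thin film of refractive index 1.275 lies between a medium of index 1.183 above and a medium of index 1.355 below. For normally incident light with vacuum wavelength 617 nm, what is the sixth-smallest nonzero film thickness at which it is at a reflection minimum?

1331 nm

Top surface (1.183 → 1.275): reflection off a higher-index medium gives a half-wave phase shift.
At the lower boundary (n = 1.275 to n = 1.355) the reflected ray undergoes a half-wave phase shift.
Net: no relative phase inversion (both shifts match).
For weak reflection here: 2 n t = (m + ½) λ.
The sixth-smallest nonzero thickness corresponds to m = 5: t = (m + ½) λ / (2 n) = 5.50 × 617 / (2 × 1.275) = 1331 nm.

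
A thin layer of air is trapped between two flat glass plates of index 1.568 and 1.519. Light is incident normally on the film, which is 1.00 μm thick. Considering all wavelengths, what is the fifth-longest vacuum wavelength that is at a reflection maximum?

444 nm

At the upper boundary (n = 1.568 to n = 1.0) the reflected ray undergoes no phase shift.
Bottom surface (1.0 → 1.519): reflection off a higher-index medium gives a half-wave phase shift.
Net: one phase inversion between the two reflected rays.
So the condition for constructive reflection is 2 n t = (m + ½) λ.
λ = 2 n t / (m + ½). The fifth-longest wavelength is m = 4: λ = 2 × 1.0 × 1000 / 4.50 = 444 nm.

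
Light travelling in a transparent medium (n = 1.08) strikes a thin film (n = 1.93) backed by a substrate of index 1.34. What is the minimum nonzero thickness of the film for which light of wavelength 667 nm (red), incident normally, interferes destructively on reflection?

173 nm

Top surface (1.08 → 1.93): reflection off a higher-index medium gives a half-wave phase shift.
Ray reflecting at the bottom interface goes from n = 1.93 toward n = 1.34: no phase shift.
Exactly one π shift → a net half-wave offset.
So the condition for destructive reflection is 2 n t = m λ.
Minimum nonzero at m = 1: t = λ / (2 n) = 667 / (2 × 1.93) = 173 nm.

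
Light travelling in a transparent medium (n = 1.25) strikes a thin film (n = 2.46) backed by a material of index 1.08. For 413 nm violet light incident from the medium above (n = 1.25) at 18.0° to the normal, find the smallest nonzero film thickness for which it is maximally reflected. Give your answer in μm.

0.0425 μm

Ray reflecting at the top interface goes from n = 1.25 toward n = 2.46: a half-wave phase shift.
At the lower boundary (n = 2.46 to n = 1.08) the reflected ray undergoes no phase shift.
The two reflections differ by half a wavelength.
So the condition for constructive reflection is 2 n t cos θ_r = (m + ½) λ.
Snell's law: 1.25 sin 18.0° = 2.46 sin θ_r → sin θ_r = 0.157, cos θ_r = 0.988.
Minimum at m = 0: t = λ / (4 n cos θ_r) = 413 / (4 × 2.46 × 0.988) = 42.5 nm.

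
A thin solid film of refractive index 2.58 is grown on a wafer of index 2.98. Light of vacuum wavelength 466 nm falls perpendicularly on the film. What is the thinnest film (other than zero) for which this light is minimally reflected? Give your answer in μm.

Ray reflecting at the top interface goes from n = 1.0 toward n = 2.58: a half-wave phase shift.
Bottom surface (2.58 → 2.98): reflection off a higher-index medium gives a half-wave phase shift.
Net: no relative phase inversion (both shifts match).
For dark reflection here: 2 n t = (m + ½) λ.
Minimum at m = 0: t = λ / (4 n) = 466 / (4 × 2.58) = 45.2 nm.

0.0452 μm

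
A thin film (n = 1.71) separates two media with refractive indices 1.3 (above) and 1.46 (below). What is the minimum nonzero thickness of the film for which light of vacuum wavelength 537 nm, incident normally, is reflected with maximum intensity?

Ray reflecting at the top interface goes from n = 1.3 toward n = 1.71: a half-wave phase shift.
At the lower boundary (n = 1.71 to n = 1.46) the reflected ray undergoes no phase shift.
Net: one phase inversion between the two reflected rays.
For bright reflection here: 2 n t = (m + ½) λ.
Minimum at m = 0: t = λ / (4 n) = 537 / (4 × 1.71) = 78.5 nm.

78.5 nm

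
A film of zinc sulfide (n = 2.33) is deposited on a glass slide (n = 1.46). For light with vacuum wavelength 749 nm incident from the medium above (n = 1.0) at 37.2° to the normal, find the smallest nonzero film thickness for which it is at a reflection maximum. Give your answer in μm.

0.0832 μm

Ray reflecting at the top interface goes from n = 1.0 toward n = 2.33: a half-wave phase shift.
At the lower boundary (n = 2.33 to n = 1.46) the reflected ray undergoes no phase shift.
Exactly one π shift → a net half-wave offset.
So the condition for constructive reflection is 2 n t cos θ_r = (m + ½) λ.
Snell's law: 1.0 sin 37.2° = 2.33 sin θ_r → sin θ_r = 0.259, cos θ_r = 0.966.
Minimum at m = 0: t = λ / (4 n cos θ_r) = 749 / (4 × 2.33 × 0.966) = 83.2 nm.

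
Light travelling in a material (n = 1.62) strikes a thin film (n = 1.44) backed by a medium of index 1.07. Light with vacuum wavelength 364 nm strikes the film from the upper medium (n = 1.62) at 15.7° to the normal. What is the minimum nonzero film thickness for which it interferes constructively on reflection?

133 nm

Ray reflecting at the top interface goes from n = 1.62 toward n = 1.44: no phase shift.
At the lower boundary (n = 1.44 to n = 1.07) the reflected ray undergoes no phase shift.
The two reflections carry the same phase change, so no net offset.
For strong reflection here: 2 n t cos θ_r = m λ.
Snell's law: 1.62 sin 15.7° = 1.44 sin θ_r → sin θ_r = 0.304, cos θ_r = 0.953.
Minimum nonzero at m = 1: t = λ / (2 n cos θ_r) = 364 / (2 × 1.44 × 0.953) = 133 nm.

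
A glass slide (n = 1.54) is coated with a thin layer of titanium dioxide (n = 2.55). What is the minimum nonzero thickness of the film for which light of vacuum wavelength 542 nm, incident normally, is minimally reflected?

106 nm

Ray reflecting at the top interface goes from n = 1.0 toward n = 2.55: a half-wave phase shift.
Bottom surface (2.55 → 1.54): reflection off a lower-index medium gives no phase shift.
Exactly one π shift → a net half-wave offset.
With one net inversion, destructive interference in reflection requires 2 n t = m λ.
Minimum nonzero at m = 1: t = λ / (2 n) = 542 / (2 × 2.55) = 106 nm.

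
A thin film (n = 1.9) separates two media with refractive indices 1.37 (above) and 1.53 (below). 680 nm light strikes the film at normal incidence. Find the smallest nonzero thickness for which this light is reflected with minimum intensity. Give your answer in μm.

Top surface (1.37 → 1.9): reflection off a higher-index medium gives a half-wave phase shift.
Ray reflecting at the bottom interface goes from n = 1.9 toward n = 1.53: no phase shift.
The two reflections differ by half a wavelength.
So the condition for destructive reflection is 2 n t = m λ.
The smallest nonzero thickness corresponds to m = 1: t = m λ / (2 n) = 1.00 × 680 / (2 × 1.9) = 179 nm.

0.179 μm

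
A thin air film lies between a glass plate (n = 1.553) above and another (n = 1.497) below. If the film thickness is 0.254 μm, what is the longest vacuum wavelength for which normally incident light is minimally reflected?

508 nm

Top surface (1.553 → 1.0): reflection off a lower-index medium gives no phase shift.
Ray reflecting at the bottom interface goes from n = 1.0 toward n = 1.497: a half-wave phase shift.
Net: one phase inversion between the two reflected rays.
So the condition for destructive reflection is 2 n t = m λ.
λ = 2 n t / m. The longest wavelength is m = 1: λ = 2 × 1.0 × 254 / 1.00 = 508 nm.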